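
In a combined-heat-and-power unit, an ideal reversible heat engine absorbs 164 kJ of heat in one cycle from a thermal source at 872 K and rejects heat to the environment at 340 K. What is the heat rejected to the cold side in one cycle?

Carnot efficiency: η = 1 − T_C/T_H = 1 − 340.00/872.00 = 0.6101.
For a reversible cycle Q_C/Q_H = T_C/T_H, so Q_C = 164 × 340.00/872.00 = 63.9 kJ.

Q_C ≈ 63.9 kJ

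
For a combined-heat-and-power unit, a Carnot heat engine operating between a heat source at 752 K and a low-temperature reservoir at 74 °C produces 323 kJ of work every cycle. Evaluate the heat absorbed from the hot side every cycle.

Q_H ≈ 600 kJ

T_C = 74 °C → 74 + 273.15 = 347.15 K.
η_rev = 1 − T_C/T_H = 1 − 347.15/752.00 = 0.5384.
Q_H = W/η = 323/0.5384 = 600 kJ.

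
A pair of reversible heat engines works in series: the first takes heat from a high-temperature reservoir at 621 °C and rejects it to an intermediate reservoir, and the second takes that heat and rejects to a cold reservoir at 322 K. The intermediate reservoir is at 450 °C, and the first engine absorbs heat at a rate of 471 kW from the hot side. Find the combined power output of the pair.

Ẇ_total ≈ 301 kW

T_H = 621 °C → 621 + 273.15 = 894.15 K.
Two reversible stages in series are equivalent to a single Carnot engine between T_H and T_C, so η_total = 1 − T_C/T_H = 1 − 322.00/894.15 = 0.6399.
W_total = η_total · Q_H = 0.6399 × 471 = 301 kW.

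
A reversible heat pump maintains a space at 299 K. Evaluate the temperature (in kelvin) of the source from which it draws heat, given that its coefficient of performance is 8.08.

COP_HP = T_H/(T_H − T_C) ⇒ T_C = T_H·(COP_HP − 1)/COP_HP = 299.00 × (8.08 − 1)/8.08 = 262 K.

T_C ≈ 262 K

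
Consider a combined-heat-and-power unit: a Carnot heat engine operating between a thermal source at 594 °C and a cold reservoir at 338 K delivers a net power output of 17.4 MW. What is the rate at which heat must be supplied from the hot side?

Q̇_H ≈ 28.51 MW

T_H = 594 °C → 594 + 273.15 = 867.15 K.
η_rev = 1 − T_C/T_H = 1 − 338.00/867.15 = 0.6102.
Q_H = W/η = 17.4/0.6102 = 28.51 MW.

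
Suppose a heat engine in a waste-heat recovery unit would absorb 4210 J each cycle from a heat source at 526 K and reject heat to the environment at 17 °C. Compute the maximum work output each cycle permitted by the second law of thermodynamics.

W_max ≈ 1890 J

T_C = 17 °C → 17 + 273.15 = 290.15 K.
The upper bound on efficiency is η_max = 1 − T_C/T_H = 1 − 290.15/526.00 = 0.4484.
W_max = η_max · Q_H = 0.4484 × 4210 = 1890 J.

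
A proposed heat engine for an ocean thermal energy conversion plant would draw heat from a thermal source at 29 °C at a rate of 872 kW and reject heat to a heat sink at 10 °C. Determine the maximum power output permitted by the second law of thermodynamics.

T_H = 29 °C → 29 + 273.15 = 302.15 K.
T_C = 10 °C → 10 + 273.15 = 283.15 K.
By the Carnot theorem, η_max = 1 − T_C/T_H = 1 − 283.15/302.15 = 0.0629.
W_max = η_max · Q_H = 0.0629 × 872 = 54.83 kW.

Ẇ_max ≈ 54.83 kW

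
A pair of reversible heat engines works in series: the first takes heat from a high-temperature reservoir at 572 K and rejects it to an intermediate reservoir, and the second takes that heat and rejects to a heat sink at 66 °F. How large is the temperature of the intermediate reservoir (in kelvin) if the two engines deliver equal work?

T_m ≈ 432.0 K

T_C = 66 °F → (66 − 32) × 5/9 = 18.89 °C = 292.04 K.
For reversible stages Q_m = Q_H·(T_m/T_H). Setting W₁ = Q_H(1 − T_m/T_H) equal to W₂ = Q_m(1 − T_C/T_m) = Q_H·(T_m − T_C)/T_H gives T_H − T_m = T_m − T_C, so T_m = (T_H + T_C)/2 = (572.00 + 292.04)/2 = 432.0 K.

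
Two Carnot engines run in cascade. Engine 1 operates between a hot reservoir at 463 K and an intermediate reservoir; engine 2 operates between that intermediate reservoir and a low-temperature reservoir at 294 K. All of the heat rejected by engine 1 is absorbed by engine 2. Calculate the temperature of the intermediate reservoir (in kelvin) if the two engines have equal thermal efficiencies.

T_m ≈ 369 K

Equal efficiencies require 1 − T_m/T_H = 1 − T_C/T_m, i.e. T_m/T_H = T_C/T_m, so T_m = √(T_H·T_C) = √(463.00 × 294.00) = 369 K.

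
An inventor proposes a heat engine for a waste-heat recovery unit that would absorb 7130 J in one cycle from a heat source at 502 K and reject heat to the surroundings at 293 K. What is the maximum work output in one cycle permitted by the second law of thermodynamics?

W_max ≈ 2970 J

The upper bound on efficiency is η_max = 1 − T_C/T_H = 1 − 293.00/502.00 = 0.4163.
W_max = η_max · Q_H = 0.4163 × 7130 = 2970 J.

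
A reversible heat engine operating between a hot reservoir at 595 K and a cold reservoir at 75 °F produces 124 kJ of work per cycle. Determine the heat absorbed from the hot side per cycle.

T_C = 75 °F → (75 − 32) × 5/9 = 23.89 °C = 297.04 K.
The Carnot efficiency is η = 1 − T_C/T_H = 1 − 297.04/595.00 = 0.5008.
Q_H = W/η = 124/0.5008 = 248 kJ.

Q_H ≈ 248 kJ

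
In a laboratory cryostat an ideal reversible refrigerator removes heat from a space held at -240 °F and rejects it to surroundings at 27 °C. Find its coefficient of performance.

T_H = 27 °C → 27 + 273.15 = 300.15 K.
T_C = -240 °F → (-240 − 32) × 5/9 = -151.11 °C = 122.04 K.
Carnot COP: COP_R = T_C/(T_H − T_C) = 122.04/(300.15 − 122.04) = 0.6852.

COP_R ≈ 0.6852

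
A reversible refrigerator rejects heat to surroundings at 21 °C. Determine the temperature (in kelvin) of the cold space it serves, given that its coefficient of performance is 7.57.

T_C ≈ 260 K

T_H = 21 °C → 21 + 273.15 = 294.15 K.
COP_R = T_C/(T_H − T_C) ⇒ T_C = T_H·COP_R/(1 + COP_R) = 294.15 × 7.57/(1 + 7.57) = 260 K.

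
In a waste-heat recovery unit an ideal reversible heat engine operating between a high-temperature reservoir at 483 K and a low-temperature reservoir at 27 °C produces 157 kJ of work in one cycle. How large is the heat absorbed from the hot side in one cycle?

Q_H ≈ 414.7 kJ

T_C = 27 °C → 27 + 273.15 = 300.15 K.
The Carnot efficiency is η = 1 − T_C/T_H = 1 − 300.15/483.00 = 0.3786.
Q_H = W/η = 157/0.3786 = 414.7 kJ.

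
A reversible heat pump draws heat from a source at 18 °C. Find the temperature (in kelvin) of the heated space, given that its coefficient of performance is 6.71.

T_C = 18 °C → 18 + 273.15 = 291.15 K.
COP_HP = T_H/(T_H − T_C) ⇒ T_H = T_C·COP_HP/(COP_HP − 1) = 291.15 × 6.71/(6.71 − 1) = 342 K.

T_H ≈ 342 K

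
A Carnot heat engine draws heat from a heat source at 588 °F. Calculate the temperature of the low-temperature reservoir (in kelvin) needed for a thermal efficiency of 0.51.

T_C ≈ 285 K

T_H = 588 °F → (588 − 32) × 5/9 = 308.89 °C = 582.04 K.
From η = 1 − T_C/T_H, T_C = T_H·(1 − η) = 582.04 × (1 − 0.51) = 285 K.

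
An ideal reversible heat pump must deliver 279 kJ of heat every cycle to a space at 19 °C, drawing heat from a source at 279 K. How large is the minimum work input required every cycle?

W_in ≈ 12.6 kJ

T_H = 19 °C → 19 + 273.15 = 292.15 K.
For a reversible heat pump, COP_HP = T_H/(T_H − T_C) = 292.15/13.15 = 22.2167.
W = Q_H/COP_HP = 279/22.2167 = 12.6 kJ.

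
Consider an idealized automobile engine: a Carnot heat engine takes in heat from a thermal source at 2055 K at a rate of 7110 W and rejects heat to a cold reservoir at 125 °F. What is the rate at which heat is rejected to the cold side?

Q̇_C ≈ 1124 W

T_C = 125 °F → (125 − 32) × 5/9 = 51.67 °C = 324.82 K.
Carnot efficiency: η = 1 − T_C/T_H = 1 − 324.82/2055.00 = 0.8419.
For a reversible cycle Q_C/Q_H = T_C/T_H, so Q_C = 7110 × 324.82/2055.00 = 1124 W.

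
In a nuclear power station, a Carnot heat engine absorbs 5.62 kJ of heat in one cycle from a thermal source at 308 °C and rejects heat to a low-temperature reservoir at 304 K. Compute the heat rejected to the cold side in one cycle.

Q_C ≈ 2.94 kJ

T_H = 308 °C → 308 + 273.15 = 581.15 K.
Carnot efficiency: η = 1 − T_C/T_H = 1 − 304.00/581.15 = 0.4769.
For a reversible cycle Q_C/Q_H = T_C/T_H, so Q_C = 5.62 × 304.00/581.15 = 2.94 kJ.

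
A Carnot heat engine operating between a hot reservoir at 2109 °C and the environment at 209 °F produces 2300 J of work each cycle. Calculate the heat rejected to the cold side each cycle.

T_H = 2109 °C → 2109 + 273.15 = 2382.15 K.
T_C = 209 °F → (209 − 32) × 5/9 = 98.33 °C = 371.48 K.
For a reversible engine, η = 1 − T_C/T_H = 1 − 371.48/2382.15 = 0.8441.
Since Q_C/Q_H = T_C/T_H and Q_H = W/η, Q_C = W·T_C/(T_H − T_C) = 2300 × 371.48/2010.67 = 425 J.

Q_C ≈ 425 J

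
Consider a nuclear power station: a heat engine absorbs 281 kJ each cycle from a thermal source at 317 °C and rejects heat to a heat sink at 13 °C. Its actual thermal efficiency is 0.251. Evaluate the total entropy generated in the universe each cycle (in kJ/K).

T_H = 317 °C → 317 + 273.15 = 590.15 K.
T_C = 13 °C → 13 + 273.15 = 286.15 K.
W = η·Q_H = 0.251 × 281 = 70.53 kJ, so Q_C = Q_H − W = 210.5 kJ.
Entropy balance on the reservoirs: −Q_H/T_H = -0.4762 kJ/K, +Q_C/T_C = 0.7355 kJ/K.
ΔS_univ = −Q_H/T_H + Q_C/T_C = 0.2594 kJ/K (> 0, since η = 0.251 < η_Carnot = 0.515).

ΔS_univ ≈ 0.2594 kJ/K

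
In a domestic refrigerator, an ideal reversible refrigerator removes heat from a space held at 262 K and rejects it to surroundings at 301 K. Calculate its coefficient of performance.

COP_R ≈ 6.72

COP_R = T_C/(T_H − T_C) = 262.00/(301.00 − 262.00) = 6.72.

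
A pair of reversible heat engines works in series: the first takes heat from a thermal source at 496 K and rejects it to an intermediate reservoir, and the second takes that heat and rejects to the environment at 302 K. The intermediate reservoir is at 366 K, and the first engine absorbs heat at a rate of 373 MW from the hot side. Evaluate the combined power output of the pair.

Ẇ_total ≈ 146 MW

Two reversible stages in series are equivalent to a single Carnot engine between T_H and T_C, so η_total = 1 − T_C/T_H = 1 − 302.00/496.00 = 0.3911.
W_total = η_total · Q_H = 0.3911 × 373 = 146 MW.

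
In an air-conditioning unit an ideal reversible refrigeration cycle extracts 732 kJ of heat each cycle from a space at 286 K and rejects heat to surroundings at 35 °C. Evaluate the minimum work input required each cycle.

T_H = 35 °C → 35 + 273.15 = 308.15 K.
For a reversible refrigerator, COP_R = T_C/(T_H − T_C) = 286.00/22.15 = 12.9120.
W = Q_C/COP_R = 732/12.9120 = 56.69 kJ.

W_in ≈ 56.69 kJ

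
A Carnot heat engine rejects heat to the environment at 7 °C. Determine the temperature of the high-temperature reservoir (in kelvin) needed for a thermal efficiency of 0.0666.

T_H ≈ 300 K

T_C = 7 °C → 7 + 273.15 = 280.15 K.
From η = 1 − T_C/T_H, solving for T_H gives T_H = T_C/(1 − η) = 280.15/(1 − 0.0666) = 300 K.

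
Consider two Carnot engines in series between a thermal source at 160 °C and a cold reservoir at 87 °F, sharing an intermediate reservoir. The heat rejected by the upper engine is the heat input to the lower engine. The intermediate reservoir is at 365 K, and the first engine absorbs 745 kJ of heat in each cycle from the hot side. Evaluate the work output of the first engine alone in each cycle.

W₁ ≈ 117 kJ

T_H = 160 °C → 160 + 273.15 = 433.15 K.
T_C = 87 °F → (87 − 32) × 5/9 = 30.56 °C = 303.71 K.
First-stage efficiency η₁ = 1 − T_m/T_H = 1 − 365.00/433.15 = 0.1573.
W₁ = η₁·Q_H = 0.1573 × 745 = 117 kJ.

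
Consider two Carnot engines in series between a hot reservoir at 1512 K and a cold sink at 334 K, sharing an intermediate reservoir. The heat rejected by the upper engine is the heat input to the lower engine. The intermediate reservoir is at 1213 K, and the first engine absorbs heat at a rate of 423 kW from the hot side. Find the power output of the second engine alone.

Heat entering the second stage: Q_m = Q_H·(T_m/T_H) = 423 × 1213.00/1512.00 = 339 kW.
Second-stage efficiency η₂ = 1 − T_C/T_m = 1 − 334.00/1213.00 = 0.7246, so W₂ = η₂·Q_m = 246 kW.

Ẇ₂ ≈ 246 kW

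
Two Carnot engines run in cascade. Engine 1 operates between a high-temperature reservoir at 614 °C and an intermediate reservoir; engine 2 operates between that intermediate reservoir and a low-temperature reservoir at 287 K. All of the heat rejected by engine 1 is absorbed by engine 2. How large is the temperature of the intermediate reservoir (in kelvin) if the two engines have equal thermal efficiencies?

T_m ≈ 505 K

T_H = 614 °C → 614 + 273.15 = 887.15 K.
Equal efficiencies require 1 − T_m/T_H = 1 − T_C/T_m, i.e. T_m/T_H = T_C/T_m, so T_m = √(T_H·T_C) = √(887.15 × 287.00) = 505 K.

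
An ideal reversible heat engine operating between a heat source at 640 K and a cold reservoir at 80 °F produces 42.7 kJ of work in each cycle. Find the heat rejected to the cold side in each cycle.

T_C = 80 °F → (80 − 32) × 5/9 = 26.67 °C = 299.82 K.
The Carnot efficiency is η = 1 − T_C/T_H = 1 − 299.82/640.00 = 0.5315.
Since Q_C/Q_H = T_C/T_H and Q_H = W/η, Q_C = W·T_C/(T_H − T_C) = 42.7 × 299.82/340.18 = 37.6 kJ.

Q_C ≈ 37.6 kJ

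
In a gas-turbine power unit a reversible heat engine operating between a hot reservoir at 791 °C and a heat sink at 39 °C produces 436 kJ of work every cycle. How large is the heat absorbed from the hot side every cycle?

Q_H ≈ 617.0 kJ

T_H = 791 °C → 791 + 273.15 = 1064.15 K.
T_C = 39 °C → 39 + 273.15 = 312.15 K.
The Carnot efficiency is η = 1 − T_C/T_H = 1 − 312.15/1064.15 = 0.7067.
Q_H = W/η = 436/0.7067 = 617.0 kJ.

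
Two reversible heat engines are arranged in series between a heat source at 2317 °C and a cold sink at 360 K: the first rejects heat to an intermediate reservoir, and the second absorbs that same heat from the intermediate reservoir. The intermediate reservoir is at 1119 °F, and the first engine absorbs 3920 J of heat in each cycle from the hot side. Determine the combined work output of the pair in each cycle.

T_H = 2317 °C → 2317 + 273.15 = 2590.15 K.
Two reversible stages in series are equivalent to a single Carnot engine between T_H and T_C, so η_total = 1 − T_C/T_H = 1 − 360.00/2590.15 = 0.8610.
W_total = η_total · Q_H = 0.8610 × 3920 = 3380 J.

W_total ≈ 3380 J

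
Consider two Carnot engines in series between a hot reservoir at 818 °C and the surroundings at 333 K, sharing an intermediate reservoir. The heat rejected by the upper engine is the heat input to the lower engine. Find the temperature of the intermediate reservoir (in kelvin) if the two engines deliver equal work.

T_m ≈ 712.1 K

T_H = 818 °C → 818 + 273.15 = 1091.15 K.
For reversible stages Q_m = Q_H·(T_m/T_H). Setting W₁ = Q_H(1 − T_m/T_H) equal to W₂ = Q_m(1 − T_C/T_m) = Q_H·(T_m − T_C)/T_H gives T_H − T_m = T_m − T_C, so T_m = (T_H + T_C)/2 = (1091.15 + 333.00)/2 = 712.1 K.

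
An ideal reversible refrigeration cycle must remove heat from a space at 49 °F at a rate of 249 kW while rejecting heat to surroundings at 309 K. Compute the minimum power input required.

Ẇ_in ≈ 23.27 kW

T_C = 49 °F → (49 − 32) × 5/9 = 9.44 °C = 282.59 K.
The reversible coefficient of performance is COP_R = T_C/(T_H − T_C) = 282.59/26.41 = 10.7021.
W = Q_C/COP_R = 249/10.7021 = 23.27 kW.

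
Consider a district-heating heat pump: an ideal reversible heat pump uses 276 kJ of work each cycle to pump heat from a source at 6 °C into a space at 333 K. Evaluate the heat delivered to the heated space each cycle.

T_C = 6 °C → 6 + 273.15 = 279.15 K.
COP_HP = T_H/(T_H − T_C) = 333.00/53.85 = 6.1838.
Q_H = COP_HP · W = 6.1838 × 276 = 1710 kJ.

Q_H ≈ 1710 kJ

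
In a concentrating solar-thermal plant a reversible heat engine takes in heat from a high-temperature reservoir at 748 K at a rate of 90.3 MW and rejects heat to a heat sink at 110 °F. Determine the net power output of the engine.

Ẇ ≈ 52.09 MW

T_C = 110 °F → (110 − 32) × 5/9 = 43.33 °C = 316.48 K.
For a reversible engine, η = 1 − T_C/T_H = 1 − 316.48/748.00 = 0.5769.
W = η·Q_H = 0.5769 × 90.3 = 52.09 MW.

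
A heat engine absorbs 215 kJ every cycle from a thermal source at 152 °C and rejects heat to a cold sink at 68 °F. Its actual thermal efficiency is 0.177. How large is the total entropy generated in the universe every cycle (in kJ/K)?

T_H = 152 °C → 152 + 273.15 = 425.15 K.
T_C = 68 °F → (68 − 32) × 5/9 = 20.00 °C = 293.15 K.
W = η·Q_H = 0.177 × 215 = 38.05 kJ, so Q_C = Q_H − W = 176.9 kJ.
The hot reservoir loses entropy Q_H/T_H = 215/425.15 = 0.5057 kJ/K; the cold reservoir gains Q_C/T_C = 176.9/293.15 = 0.6036 kJ/K.
ΔS_univ = −Q_H/T_H + Q_C/T_C = 0.09789 kJ/K (> 0, since η = 0.177 < η_Carnot = 0.310).

ΔS_univ ≈ 0.09789 kJ/K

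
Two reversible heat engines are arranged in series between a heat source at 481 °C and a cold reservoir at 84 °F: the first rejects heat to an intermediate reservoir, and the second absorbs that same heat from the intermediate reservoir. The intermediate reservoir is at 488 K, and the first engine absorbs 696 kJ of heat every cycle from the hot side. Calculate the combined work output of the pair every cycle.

W_total ≈ 417 kJ

T_H = 481 °C → 481 + 273.15 = 754.15 K.
T_C = 84 °F → (84 − 32) × 5/9 = 28.89 °C = 302.04 K.
Two reversible stages in series are equivalent to a single Carnot engine between T_H and T_C, so η_total = 1 − T_C/T_H = 1 − 302.04/754.15 = 0.5995.
W_total = η_total · Q_H = 0.5995 × 696 = 417 kJ.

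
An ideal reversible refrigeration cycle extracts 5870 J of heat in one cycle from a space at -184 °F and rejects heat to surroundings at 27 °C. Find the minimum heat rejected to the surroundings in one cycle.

Q_H ≈ 11500 J

T_H = 27 °C → 27 + 273.15 = 300.15 K.
T_C = -184 °F → (-184 − 32) × 5/9 = -120.00 °C = 153.15 K.
For a reversible cycle Q_H/Q_C = T_H/T_C, so Q_H = Q_C·T_H/T_C = 5870 × 300.15/153.15 = 11500 J.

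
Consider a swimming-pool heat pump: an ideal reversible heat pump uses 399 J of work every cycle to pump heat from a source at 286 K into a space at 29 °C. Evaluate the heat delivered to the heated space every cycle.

Q_H ≈ 7460 J

T_H = 29 °C → 29 + 273.15 = 302.15 K.
COP_HP = T_H/(T_H − T_C) = 302.15/16.15 = 18.7090.
Q_H = COP_HP · W = 18.7090 × 399 = 7460 J.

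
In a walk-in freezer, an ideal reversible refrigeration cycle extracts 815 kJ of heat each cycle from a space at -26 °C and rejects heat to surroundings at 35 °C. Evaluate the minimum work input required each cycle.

W_in ≈ 201.2 kJ

T_H = 35 °C → 35 + 273.15 = 308.15 K.
T_C = -26 °C → -26 + 273.15 = 247.15 K.
COP_R = T_C/(T_H − T_C) = 247.15/61.00 = 4.0516.
W = Q_C/COP_R = 815/4.0516 = 201.2 kJ.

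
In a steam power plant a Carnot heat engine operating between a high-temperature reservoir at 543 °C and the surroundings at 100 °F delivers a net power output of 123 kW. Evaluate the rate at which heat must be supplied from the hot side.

Q̇_H ≈ 198.7 kW

T_H = 543 °C → 543 + 273.15 = 816.15 K.
T_C = 100 °F → (100 − 32) × 5/9 = 37.78 °C = 310.93 K.
For a reversible engine, η = 1 − T_C/T_H = 1 − 310.93/816.15 = 0.6190.
Q_H = W/η = 123/0.6190 = 198.7 kW.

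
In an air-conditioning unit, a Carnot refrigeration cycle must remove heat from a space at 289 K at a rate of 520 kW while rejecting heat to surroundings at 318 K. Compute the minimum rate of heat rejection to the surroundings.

Q̇_H ≈ 572 kW

For a reversible cycle Q_H/Q_C = T_H/T_C, so Q_H = Q_C·T_H/T_C = 520 × 318.00/289.00 = 572 kW.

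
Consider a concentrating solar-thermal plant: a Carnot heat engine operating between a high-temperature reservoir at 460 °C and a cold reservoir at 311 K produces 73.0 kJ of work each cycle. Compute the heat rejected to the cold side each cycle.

T_H = 460 °C → 460 + 273.15 = 733.15 K.
The Carnot efficiency is η = 1 − T_C/T_H = 1 − 311.00/733.15 = 0.5758.
Since Q_C/Q_H = T_C/T_H and Q_H = W/η, Q_C = W·T_C/(T_H − T_C) = 73.0 × 311.00/422.15 = 53.78 kJ.

Q_C ≈ 53.78 kJ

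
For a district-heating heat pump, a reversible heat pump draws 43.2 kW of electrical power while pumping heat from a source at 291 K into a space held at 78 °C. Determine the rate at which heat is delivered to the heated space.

Q̇_H ≈ 252.2 kW

T_H = 78 °C → 78 + 273.15 = 351.15 K.
COP_HP = T_H/(T_H − T_C) = 351.15/60.15 = 5.8379.
Q_H = COP_HP · W = 5.8379 × 43.2 = 252.2 kW.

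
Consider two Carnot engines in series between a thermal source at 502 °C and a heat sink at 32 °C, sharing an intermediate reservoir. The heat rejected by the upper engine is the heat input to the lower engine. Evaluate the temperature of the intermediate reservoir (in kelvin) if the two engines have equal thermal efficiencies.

T_m ≈ 486 K

T_H = 502 °C → 502 + 273.15 = 775.15 K.
T_C = 32 °C → 32 + 273.15 = 305.15 K.
Equal efficiencies require 1 − T_m/T_H = 1 − T_C/T_m, i.e. T_m/T_H = T_C/T_m, so T_m = √(T_H·T_C) = √(775.15 × 305.15) = 486 K.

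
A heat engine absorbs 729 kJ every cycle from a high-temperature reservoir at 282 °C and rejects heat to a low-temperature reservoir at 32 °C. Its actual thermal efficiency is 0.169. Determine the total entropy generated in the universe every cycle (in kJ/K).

T_H = 282 °C → 282 + 273.15 = 555.15 K.
T_C = 32 °C → 32 + 273.15 = 305.15 K.
W = η·Q_H = 0.169 × 729 = 123.2 kJ, so Q_C = Q_H − W = 605.8 kJ.
The hot reservoir loses entropy Q_H/T_H = 729/555.15 = 1.313 kJ/K; the cold reservoir gains Q_C/T_C = 605.8/305.15 = 1.985 kJ/K.
ΔS_univ = −Q_H/T_H + Q_C/T_C = 0.672 kJ/K (> 0, since η = 0.169 < η_Carnot = 0.450).

ΔS_univ ≈ 0.672 kJ/K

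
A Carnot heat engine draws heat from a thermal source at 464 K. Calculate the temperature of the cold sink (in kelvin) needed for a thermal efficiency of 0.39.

T_C ≈ 283.0 K

From η = 1 − T_C/T_H, T_C = T_H·(1 − η) = 464.00 × (1 − 0.39) = 283.0 K.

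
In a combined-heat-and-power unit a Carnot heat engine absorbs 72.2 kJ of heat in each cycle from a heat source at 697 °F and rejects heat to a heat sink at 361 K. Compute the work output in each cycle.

W ≈ 31.6 kJ

T_H = 697 °F → (697 − 32) × 5/9 = 369.44 °C = 642.59 K.
Carnot efficiency: η = 1 − T_C/T_H = 1 − 361.00/642.59 = 0.4382.
W = η·Q_H = 0.4382 × 72.2 = 31.6 kJ.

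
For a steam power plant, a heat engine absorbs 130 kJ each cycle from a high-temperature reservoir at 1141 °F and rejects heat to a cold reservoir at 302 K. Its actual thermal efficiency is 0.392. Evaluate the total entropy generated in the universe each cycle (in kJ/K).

T_H = 1141 °F → (1141 − 32) × 5/9 = 616.11 °C = 889.26 K.
W = η·Q_H = 0.392 × 130 = 50.96 kJ, so Q_C = Q_H − W = 79.04 kJ.
The hot reservoir loses entropy Q_H/T_H = 130/889.26 = 0.1462 kJ/K; the cold reservoir gains Q_C/T_C = 79.04/302.00 = 0.2617 kJ/K.
ΔS_univ = −Q_H/T_H + Q_C/T_C = 0.1155 kJ/K (> 0, since η = 0.392 < η_Carnot = 0.660).

ΔS_univ ≈ 0.1155 kJ/K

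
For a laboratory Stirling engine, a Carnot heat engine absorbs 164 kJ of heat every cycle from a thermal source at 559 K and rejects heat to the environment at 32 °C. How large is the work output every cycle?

W ≈ 74.47 kJ

T_C = 32 °C → 32 + 273.15 = 305.15 K.
For a reversible engine, η = 1 − T_C/T_H = 1 − 305.15/559.00 = 0.4541.
W = η·Q_H = 0.4541 × 164 = 74.47 kJ.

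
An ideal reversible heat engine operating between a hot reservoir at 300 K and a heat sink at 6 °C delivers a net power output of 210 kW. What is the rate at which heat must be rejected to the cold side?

T_C = 6 °C → 6 + 273.15 = 279.15 K.
The Carnot efficiency is η = 1 − T_C/T_H = 1 − 279.15/300.00 = 0.0695.
Since Q_C/Q_H = T_C/T_H and Q_H = W/η, Q_C = W·T_C/(T_H − T_C) = 210 × 279.15/20.85 = 2812 kW.

Q̇_C ≈ 2812 kW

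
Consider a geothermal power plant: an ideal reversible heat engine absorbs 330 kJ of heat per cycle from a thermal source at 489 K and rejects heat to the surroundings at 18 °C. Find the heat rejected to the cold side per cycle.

Q_C ≈ 196 kJ

T_C = 18 °C → 18 + 273.15 = 291.15 K.
Since the cycle is reversible, η = 1 − T_C/T_H = 1 − 291.15/489.00 = 0.4046.
For a reversible cycle Q_C/Q_H = T_C/T_H, so Q_C = 330 × 291.15/489.00 = 196 kJ.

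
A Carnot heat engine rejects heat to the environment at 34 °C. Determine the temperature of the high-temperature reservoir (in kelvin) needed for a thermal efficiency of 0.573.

T_H ≈ 719 K

T_C = 34 °C → 34 + 273.15 = 307.15 K.
From η = 1 − T_C/T_H, solving for T_H gives T_H = T_C/(1 − η) = 307.15/(1 − 0.573) = 719 K.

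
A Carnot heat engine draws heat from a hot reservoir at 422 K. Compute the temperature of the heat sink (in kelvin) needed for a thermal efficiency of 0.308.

From η = 1 − T_C/T_H, T_C = T_H·(1 − η) = 422.00 × (1 − 0.308) = 292 K.

T_C ≈ 292 K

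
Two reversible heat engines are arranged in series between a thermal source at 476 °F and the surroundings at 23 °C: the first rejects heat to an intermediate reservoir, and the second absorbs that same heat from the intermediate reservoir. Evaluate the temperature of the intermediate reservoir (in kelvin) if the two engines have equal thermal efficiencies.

T_m ≈ 392.4 K

T_H = 476 °F → (476 − 32) × 5/9 = 246.67 °C = 519.82 K.
T_C = 23 °C → 23 + 273.15 = 296.15 K.
Equal efficiencies require 1 − T_m/T_H = 1 − T_C/T_m, i.e. T_m/T_H = T_C/T_m, so T_m = √(T_H·T_C) = √(519.82 × 296.15) = 392.4 K.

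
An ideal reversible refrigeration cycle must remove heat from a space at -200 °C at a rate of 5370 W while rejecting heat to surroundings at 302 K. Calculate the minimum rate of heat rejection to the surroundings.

Q̇_H ≈ 22200 W

T_C = -200 °C → -200 + 273.15 = 73.15 K.
For a reversible cycle Q_H/Q_C = T_H/T_C, so Q_H = Q_C·T_H/T_C = 5370 × 302.00/73.15 = 22200 W.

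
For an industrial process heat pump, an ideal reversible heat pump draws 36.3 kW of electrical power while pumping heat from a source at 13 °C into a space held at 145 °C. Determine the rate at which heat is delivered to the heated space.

Q̇_H ≈ 115.0 kW

T_H = 145 °C → 145 + 273.15 = 418.15 K.
T_C = 13 °C → 13 + 273.15 = 286.15 K.
COP_HP = T_H/(T_H − T_C) = 418.15/132.00 = 3.1678.
Q_H = COP_HP · W = 3.1678 × 36.3 = 115.0 kW.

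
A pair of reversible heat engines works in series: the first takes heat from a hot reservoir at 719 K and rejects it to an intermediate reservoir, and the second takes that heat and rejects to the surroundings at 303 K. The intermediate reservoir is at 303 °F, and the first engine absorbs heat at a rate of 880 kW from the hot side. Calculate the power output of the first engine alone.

Ẇ₁ ≈ 361 kW

T_m = 303 °F → (303 − 32) × 5/9 = 150.56 °C = 423.71 K.
First-stage efficiency η₁ = 1 − T_m/T_H = 1 − 423.71/719.00 = 0.4107.
W₁ = η₁·Q_H = 0.4107 × 880 = 361 kW.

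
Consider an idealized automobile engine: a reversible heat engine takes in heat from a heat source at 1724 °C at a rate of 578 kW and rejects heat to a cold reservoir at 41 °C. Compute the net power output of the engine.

T_H = 1724 °C → 1724 + 273.15 = 1997.15 K.
T_C = 41 °C → 41 + 273.15 = 314.15 K.
For a reversible engine, η = 1 − T_C/T_H = 1 − 314.15/1997.15 = 0.8427.
W = η·Q_H = 0.8427 × 578 = 487 kW.

Ẇ ≈ 487 kW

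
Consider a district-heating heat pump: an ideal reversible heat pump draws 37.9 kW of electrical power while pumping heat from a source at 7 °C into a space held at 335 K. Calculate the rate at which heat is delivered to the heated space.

T_C = 7 °C → 7 + 273.15 = 280.15 K.
The Carnot heat-pump COP is COP_HP = T_H/(T_H − T_C) = 335.00/54.85 = 6.1076.
Q_H = COP_HP · W = 6.1076 × 37.9 = 231 kW.

Q̇_H ≈ 231 kW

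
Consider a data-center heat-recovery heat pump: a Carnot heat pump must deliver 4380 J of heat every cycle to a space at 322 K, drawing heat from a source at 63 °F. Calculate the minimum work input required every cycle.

W_in ≈ 430 J

T_C = 63 °F → (63 − 32) × 5/9 = 17.22 °C = 290.37 K.
Reversible heating COP: COP_HP = T_H/(T_H − T_C) = 322.00/31.63 = 10.1809.
W = Q_H/COP_HP = 4380/10.1809 = 430 J.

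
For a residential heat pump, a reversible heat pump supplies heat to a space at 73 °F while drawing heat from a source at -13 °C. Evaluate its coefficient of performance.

COP_HP ≈ 8.27

T_H = 73 °F → (73 − 32) × 5/9 = 22.78 °C = 295.93 K.
T_C = -13 °C → -13 + 273.15 = 260.15 K.
For a reversible heat pump, COP_HP = T_H/(T_H − T_C) = 295.93/(295.93 − 260.15) = 8.27.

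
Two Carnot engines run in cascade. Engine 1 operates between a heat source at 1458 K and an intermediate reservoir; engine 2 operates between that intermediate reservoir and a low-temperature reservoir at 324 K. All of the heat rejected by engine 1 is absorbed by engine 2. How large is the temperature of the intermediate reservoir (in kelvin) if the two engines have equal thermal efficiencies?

Equal efficiencies require 1 − T_m/T_H = 1 − T_C/T_m, i.e. T_m/T_H = T_C/T_m, so T_m = √(T_H·T_C) = √(1458.00 × 324.00) = 687 K.

T_m ≈ 687 K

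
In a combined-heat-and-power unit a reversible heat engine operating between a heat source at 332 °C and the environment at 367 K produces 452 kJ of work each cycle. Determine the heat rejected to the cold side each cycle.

T_H = 332 °C → 332 + 273.15 = 605.15 K.
η_rev = 1 − T_C/T_H = 1 − 367.00/605.15 = 0.3935.
Since Q_C/Q_H = T_C/T_H and Q_H = W/η, Q_C = W·T_C/(T_H − T_C) = 452 × 367.00/238.15 = 697 kJ.

Q_C ≈ 697 kJ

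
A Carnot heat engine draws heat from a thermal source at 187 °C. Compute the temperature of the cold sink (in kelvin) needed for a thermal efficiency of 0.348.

T_C ≈ 300 K

T_H = 187 °C → 187 + 273.15 = 460.15 K.
From η = 1 − T_C/T_H, T_C = T_H·(1 − η) = 460.15 × (1 − 0.348) = 300 K.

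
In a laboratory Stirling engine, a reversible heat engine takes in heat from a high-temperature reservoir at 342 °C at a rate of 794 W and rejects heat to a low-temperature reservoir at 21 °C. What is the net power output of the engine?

Ẇ ≈ 414.3 W

T_H = 342 °C → 342 + 273.15 = 615.15 K.
T_C = 21 °C → 21 + 273.15 = 294.15 K.
For a reversible engine, η = 1 − T_C/T_H = 1 − 294.15/615.15 = 0.5218.
W = η·Q_H = 0.5218 × 794 = 414.3 W.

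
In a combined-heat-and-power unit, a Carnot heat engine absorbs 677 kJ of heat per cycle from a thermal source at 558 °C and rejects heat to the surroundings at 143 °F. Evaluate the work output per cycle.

T_H = 558 °C → 558 + 273.15 = 831.15 K.
T_C = 143 °F → (143 − 32) × 5/9 = 61.67 °C = 334.82 K.
Since the cycle is reversible, η = 1 − T_C/T_H = 1 − 334.82/831.15 = 0.5972.
W = η·Q_H = 0.5972 × 677 = 404 kJ.

W ≈ 404 kJ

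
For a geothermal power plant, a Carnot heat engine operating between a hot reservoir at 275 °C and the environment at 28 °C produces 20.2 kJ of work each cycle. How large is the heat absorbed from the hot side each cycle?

T_H = 275 °C → 275 + 273.15 = 548.15 K.
T_C = 28 °C → 28 + 273.15 = 301.15 K.
η_rev = 1 − T_C/T_H = 1 − 301.15/548.15 = 0.4506.
Q_H = W/η = 20.2/0.4506 = 44.8 kJ.

Q_H ≈ 44.8 kJ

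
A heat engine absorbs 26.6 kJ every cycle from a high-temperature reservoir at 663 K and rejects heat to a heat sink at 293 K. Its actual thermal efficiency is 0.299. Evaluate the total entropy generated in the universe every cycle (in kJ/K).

W = η·Q_H = 0.299 × 26.6 = 7.953 kJ, so Q_C = Q_H − W = 18.65 kJ.
The hot reservoir loses entropy Q_H/T_H = 26.6/663.00 = 0.04012 kJ/K; the cold reservoir gains Q_C/T_C = 18.65/293.00 = 0.06364 kJ/K.
ΔS_univ = −Q_H/T_H + Q_C/T_C = 0.0235 kJ/K (> 0, since η = 0.299 < η_Carnot = 0.558).

ΔS_univ ≈ 0.0235 kJ/K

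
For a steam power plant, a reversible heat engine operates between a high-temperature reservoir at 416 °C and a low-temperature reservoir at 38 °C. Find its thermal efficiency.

T_H = 416 °C → 416 + 273.15 = 689.15 K.
T_C = 38 °C → 38 + 273.15 = 311.15 K.
The Carnot efficiency is η = 1 − T_C/T_H = 1 − 311.15/689.15 = 0.549.

η ≈ 0.549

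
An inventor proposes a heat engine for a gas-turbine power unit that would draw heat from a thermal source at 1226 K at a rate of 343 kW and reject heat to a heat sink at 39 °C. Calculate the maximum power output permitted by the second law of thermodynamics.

Ẇ_max ≈ 256 kW

T_C = 39 °C → 39 + 273.15 = 312.15 K.
The upper bound on efficiency is η_max = 1 − T_C/T_H = 1 − 312.15/1226.00 = 0.7454.
W_max = η_max · Q_H = 0.7454 × 343 = 256 kW.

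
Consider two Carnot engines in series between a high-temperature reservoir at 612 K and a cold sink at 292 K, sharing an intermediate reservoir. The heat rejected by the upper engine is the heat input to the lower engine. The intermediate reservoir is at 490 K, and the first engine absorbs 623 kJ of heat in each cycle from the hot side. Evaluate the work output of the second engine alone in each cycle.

W₂ ≈ 202 kJ

Heat entering the second stage: Q_m = Q_H·(T_m/T_H) = 623 × 490.00/612.00 = 499 kJ.
Second-stage efficiency η₂ = 1 − T_C/T_m = 1 − 292.00/490.00 = 0.4041, so W₂ = η₂·Q_m = 202 kJ.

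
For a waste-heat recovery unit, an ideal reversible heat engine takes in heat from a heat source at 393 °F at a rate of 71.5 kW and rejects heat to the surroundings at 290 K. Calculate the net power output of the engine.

Ẇ ≈ 27.73 kW

T_H = 393 °F → (393 − 32) × 5/9 = 200.56 °C = 473.71 K.
η_rev = 1 − T_C/T_H = 1 − 290.00/473.71 = 0.3878.
W = η·Q_H = 0.3878 × 71.5 = 27.73 kW.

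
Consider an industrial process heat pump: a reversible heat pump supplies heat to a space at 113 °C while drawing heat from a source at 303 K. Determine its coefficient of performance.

COP_HP ≈ 4.64

T_H = 113 °C → 113 + 273.15 = 386.15 K.
For a reversible heat pump, COP_HP = T_H/(T_H − T_C) = 386.15/(386.15 − 303.00) = 4.64.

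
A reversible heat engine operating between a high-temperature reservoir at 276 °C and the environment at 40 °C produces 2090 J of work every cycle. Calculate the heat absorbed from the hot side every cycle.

T_H = 276 °C → 276 + 273.15 = 549.15 K.
T_C = 40 °C → 40 + 273.15 = 313.15 K.
Since the cycle is reversible, η = 1 − T_C/T_H = 1 − 313.15/549.15 = 0.4298.
Q_H = W/η = 2090/0.4298 = 4860 J.

Q_H ≈ 4860 J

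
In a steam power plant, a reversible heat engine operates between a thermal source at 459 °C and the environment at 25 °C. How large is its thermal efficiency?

T_H = 459 °C → 459 + 273.15 = 732.15 K.
T_C = 25 °C → 25 + 273.15 = 298.15 K.
η_rev = 1 − T_C/T_H = 1 − 298.15/732.15 = 0.593.

η ≈ 0.593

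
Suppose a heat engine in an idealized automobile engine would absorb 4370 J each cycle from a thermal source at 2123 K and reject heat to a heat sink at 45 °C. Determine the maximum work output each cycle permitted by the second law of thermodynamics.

W_max ≈ 3720 J

T_C = 45 °C → 45 + 273.15 = 318.15 K.
The second-law ceiling is the Carnot efficiency, η_max = 1 − T_C/T_H = 1 − 318.15/2123.00 = 0.8501.
W_max = η_max · Q_H = 0.8501 × 4370 = 3720 J.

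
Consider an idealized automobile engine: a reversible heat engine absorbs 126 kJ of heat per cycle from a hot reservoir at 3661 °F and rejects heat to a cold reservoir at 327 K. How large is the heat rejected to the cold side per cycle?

T_H = 3661 °F → (3661 − 32) × 5/9 = 2016.11 °C = 2289.26 K.
The Carnot efficiency is η = 1 − T_C/T_H = 1 − 327.00/2289.26 = 0.8572.
For a reversible cycle Q_C/Q_H = T_C/T_H, so Q_C = 126 × 327.00/2289.26 = 18.00 kJ.

Q_C ≈ 18.00 kJ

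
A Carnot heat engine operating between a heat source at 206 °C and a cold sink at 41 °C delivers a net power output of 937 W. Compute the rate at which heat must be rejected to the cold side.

Q̇_C ≈ 1780 W

T_H = 206 °C → 206 + 273.15 = 479.15 K.
T_C = 41 °C → 41 + 273.15 = 314.15 K.
η_rev = 1 − T_C/T_H = 1 − 314.15/479.15 = 0.3444.
Since Q_C/Q_H = T_C/T_H and Q_H = W/η, Q_C = W·T_C/(T_H − T_C) = 937 × 314.15/165.00 = 1780 W.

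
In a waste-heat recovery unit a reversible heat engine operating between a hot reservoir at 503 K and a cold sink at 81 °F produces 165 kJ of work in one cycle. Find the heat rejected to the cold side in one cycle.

T_C = 81 °F → (81 − 32) × 5/9 = 27.22 °C = 300.37 K.
Carnot efficiency: η = 1 − T_C/T_H = 1 − 300.37/503.00 = 0.4028.
Since Q_C/Q_H = T_C/T_H and Q_H = W/η, Q_C = W·T_C/(T_H − T_C) = 165 × 300.37/202.63 = 244.6 kJ.

Q_C ≈ 244.6 kJ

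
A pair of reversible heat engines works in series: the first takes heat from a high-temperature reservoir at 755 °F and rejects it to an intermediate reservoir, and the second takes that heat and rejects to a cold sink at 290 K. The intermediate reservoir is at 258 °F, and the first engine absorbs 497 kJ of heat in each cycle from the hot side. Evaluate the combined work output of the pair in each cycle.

W_total ≈ 283.4 kJ

T_H = 755 °F → (755 − 32) × 5/9 = 401.67 °C = 674.82 K.
Two reversible stages in series are equivalent to a single Carnot engine between T_H and T_C, so η_total = 1 − T_C/T_H = 1 − 290.00/674.82 = 0.5703.
W_total = η_total · Q_H = 0.5703 × 497 = 283.4 kJ.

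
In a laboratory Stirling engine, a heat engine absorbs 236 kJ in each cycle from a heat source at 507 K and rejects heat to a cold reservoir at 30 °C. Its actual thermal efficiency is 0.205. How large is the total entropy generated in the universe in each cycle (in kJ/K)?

ΔS_univ ≈ 0.153 kJ/K

T_C = 30 °C → 30 + 273.15 = 303.15 K.
W = η·Q_H = 0.205 × 236 = 48.38 kJ, so Q_C = Q_H − W = 187.6 kJ.
The hot reservoir loses entropy Q_H/T_H = 236/507.00 = 0.4655 kJ/K; the cold reservoir gains Q_C/T_C = 187.6/303.15 = 0.6189 kJ/K.
ΔS_univ = −Q_H/T_H + Q_C/T_C = 0.153 kJ/K (> 0, since η = 0.205 < η_Carnot = 0.402).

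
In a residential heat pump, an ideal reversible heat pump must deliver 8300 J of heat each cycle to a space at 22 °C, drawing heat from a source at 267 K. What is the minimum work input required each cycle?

W_in ≈ 792 J

T_H = 22 °C → 22 + 273.15 = 295.15 K.
For a reversible heat pump, COP_HP = T_H/(T_H − T_C) = 295.15/28.15 = 10.4849.
W = Q_H/COP_HP = 8300/10.4849 = 792 J.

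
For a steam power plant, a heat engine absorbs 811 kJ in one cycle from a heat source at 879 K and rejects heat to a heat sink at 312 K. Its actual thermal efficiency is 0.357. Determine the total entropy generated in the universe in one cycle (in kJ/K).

W = η·Q_H = 0.357 × 811 = 289.5 kJ, so Q_C = Q_H − W = 521.5 kJ.
Entropy balance on the reservoirs: −Q_H/T_H = -0.9226 kJ/K, +Q_C/T_C = 1.671 kJ/K.
ΔS_univ = −Q_H/T_H + Q_C/T_C = 0.7487 kJ/K (> 0, since η = 0.357 < η_Carnot = 0.645).

ΔS_univ ≈ 0.7487 kJ/K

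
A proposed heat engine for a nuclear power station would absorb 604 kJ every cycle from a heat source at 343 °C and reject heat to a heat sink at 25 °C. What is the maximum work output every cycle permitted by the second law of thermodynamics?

T_H = 343 °C → 343 + 273.15 = 616.15 K.
T_C = 25 °C → 25 + 273.15 = 298.15 K.
No engine can exceed the Carnot limit: η_max = 1 − T_C/T_H = 1 − 298.15/616.15 = 0.5161.
W_max = η_max · Q_H = 0.5161 × 604 = 311.7 kJ.

W_max ≈ 311.7 kJ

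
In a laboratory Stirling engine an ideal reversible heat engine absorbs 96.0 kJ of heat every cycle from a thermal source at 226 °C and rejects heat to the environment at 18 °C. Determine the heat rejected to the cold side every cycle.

Q_C ≈ 56.0 kJ

T_H = 226 °C → 226 + 273.15 = 499.15 K.
T_C = 18 °C → 18 + 273.15 = 291.15 K.
For a reversible engine, η = 1 − T_C/T_H = 1 − 291.15/499.15 = 0.4167.
For a reversible cycle Q_C/Q_H = T_C/T_H, so Q_C = 96.0 × 291.15/499.15 = 56.0 kJ.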